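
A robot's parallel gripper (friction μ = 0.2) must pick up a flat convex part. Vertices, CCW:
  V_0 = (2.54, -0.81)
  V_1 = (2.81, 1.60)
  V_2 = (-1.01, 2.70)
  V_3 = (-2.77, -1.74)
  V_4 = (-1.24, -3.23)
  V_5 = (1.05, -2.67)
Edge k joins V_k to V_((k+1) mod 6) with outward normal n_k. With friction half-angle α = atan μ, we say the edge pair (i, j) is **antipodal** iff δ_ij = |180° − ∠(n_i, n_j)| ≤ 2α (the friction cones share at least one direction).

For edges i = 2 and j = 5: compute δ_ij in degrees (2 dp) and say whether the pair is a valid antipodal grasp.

δ = 17.07°, valid

α = atan 0.2 = 11.31°;  2α = 22.62°
edge 2: e_2 = (-1.76, -4.44);  n_2 = (-0.9296, +0.3685)
edge 5: e_5 = (+1.49, +1.86);  n_5 = (+0.7805, -0.6252)
∠(n_2, n_5) = 162.93°
δ = |180° − 162.93°| = 17.07°
17.07° ≤ 2α = 22.62°  →  valid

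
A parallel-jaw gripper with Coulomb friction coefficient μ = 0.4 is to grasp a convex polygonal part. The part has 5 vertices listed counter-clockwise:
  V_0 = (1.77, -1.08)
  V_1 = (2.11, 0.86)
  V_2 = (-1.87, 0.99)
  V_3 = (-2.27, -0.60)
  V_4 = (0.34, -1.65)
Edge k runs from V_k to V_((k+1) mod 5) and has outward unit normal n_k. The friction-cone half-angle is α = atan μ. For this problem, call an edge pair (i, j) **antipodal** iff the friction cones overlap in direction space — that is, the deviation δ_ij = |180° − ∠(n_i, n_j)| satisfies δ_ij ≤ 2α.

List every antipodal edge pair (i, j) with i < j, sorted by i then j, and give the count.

count = 3; pairs: (0,2), (1,3), (1,4)

α = atan 0.4 = 21.80°;  2α = 43.60°
n_0 = (+0.9850, -0.1726)
n_1 = (+0.0326, +0.9995)
n_2 = (-0.9698, +0.2440)
n_3 = (-0.3732, -0.9277)
n_4 = (+0.3703, -0.9289)
  (0,1): δ = 81.93°  ·
  (0,2): δ = 4.18°  ✓
  (0,3): δ = 78.03°  ·
  (0,4): δ = 121.67°  ·
  (1,2): δ = 102.25°  ·
  (1,3): δ = 20.04°  ✓
  (1,4): δ = 23.60°  ✓
  (2,3): δ = 97.79°  ·
  (2,4): δ = 54.15°  ·
  (3,4): δ = 136.35°  ·
antipodal pairs: 3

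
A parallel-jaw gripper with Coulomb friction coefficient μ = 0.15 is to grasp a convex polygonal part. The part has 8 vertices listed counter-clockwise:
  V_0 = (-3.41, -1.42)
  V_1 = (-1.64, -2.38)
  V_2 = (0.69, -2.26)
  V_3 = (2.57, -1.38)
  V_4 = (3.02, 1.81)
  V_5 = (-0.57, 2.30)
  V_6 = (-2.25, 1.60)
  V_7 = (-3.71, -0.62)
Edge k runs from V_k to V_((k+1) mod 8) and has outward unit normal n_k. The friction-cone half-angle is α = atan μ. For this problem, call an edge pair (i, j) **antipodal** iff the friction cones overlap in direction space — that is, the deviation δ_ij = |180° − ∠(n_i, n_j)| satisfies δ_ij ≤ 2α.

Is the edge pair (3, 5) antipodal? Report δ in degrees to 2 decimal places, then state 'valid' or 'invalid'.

δ = 59.35°, invalid

α = atan 0.15 = 8.53°;  2α = 17.06°
edge 3: e_3 = (+0.45, +3.19);  n_3 = (+0.9902, -0.1397)
edge 5: e_5 = (-1.68, -0.70);  n_5 = (-0.3846, +0.9231)
∠(n_3, n_5) = 120.65°
δ = |180° − 120.65°| = 59.35°
59.35° > 2α = 17.06°  →  invalid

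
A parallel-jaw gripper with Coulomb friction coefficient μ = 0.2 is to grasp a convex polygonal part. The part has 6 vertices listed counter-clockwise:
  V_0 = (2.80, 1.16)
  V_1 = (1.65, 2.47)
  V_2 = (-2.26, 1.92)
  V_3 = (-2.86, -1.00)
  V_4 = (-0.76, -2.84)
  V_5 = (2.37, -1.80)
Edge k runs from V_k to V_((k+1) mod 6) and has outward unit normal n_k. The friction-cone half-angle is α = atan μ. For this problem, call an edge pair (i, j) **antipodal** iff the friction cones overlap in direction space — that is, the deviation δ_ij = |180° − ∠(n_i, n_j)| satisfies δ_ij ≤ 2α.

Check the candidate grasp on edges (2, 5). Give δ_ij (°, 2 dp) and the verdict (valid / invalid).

δ = 3.35°, valid

α = atan 0.2 = 11.31°;  2α = 22.62°
edge 2: e_2 = (-0.60, -2.92);  n_2 = (-0.9795, +0.2013)
edge 5: e_5 = (+0.43, +2.96);  n_5 = (+0.9896, -0.1438)
∠(n_2, n_5) = 176.65°
δ = |180° − 176.65°| = 3.35°
3.35° ≤ 2α = 22.62°  →  valid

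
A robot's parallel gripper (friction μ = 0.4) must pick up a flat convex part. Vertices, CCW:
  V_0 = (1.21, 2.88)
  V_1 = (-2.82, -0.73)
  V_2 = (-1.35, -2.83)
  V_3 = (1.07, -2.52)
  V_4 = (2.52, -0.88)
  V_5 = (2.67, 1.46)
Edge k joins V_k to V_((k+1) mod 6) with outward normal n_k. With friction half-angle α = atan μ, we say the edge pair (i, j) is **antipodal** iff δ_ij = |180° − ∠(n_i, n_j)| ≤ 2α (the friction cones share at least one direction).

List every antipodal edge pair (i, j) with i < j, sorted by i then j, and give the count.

count = 4; pairs: (0,2), (0,3), (1,4), (1,5)

α = atan 0.4 = 21.80°;  2α = 43.60°
n_0 = (-0.6672, +0.7449)
n_1 = (-0.8192, -0.5735)
n_2 = (+0.1271, -0.9919)
n_3 = (+0.7492, -0.6624)
n_4 = (+0.9980, -0.0640)
n_5 = (+0.6972, +0.7169)
  (0,1): δ = 96.86°  ·
  (0,2): δ = 34.55°  ✓
  (0,3): δ = 6.67°  ✓
  (0,4): δ = 44.48°  ·
  (0,5): δ = 93.94°  ·
  (1,2): δ = 117.69°  ·
  (1,3): δ = 76.47°  ·
  (1,4): δ = 38.66°  ✓
  (1,5): δ = 10.80°  ✓
  (2,3): δ = 138.78°  ·
  (2,4): δ = 100.97°  ·
  (2,5): δ = 51.50°  ·
  (3,4): δ = 142.19°  ·
  (3,5): δ = 92.72°  ·
  (4,5): δ = 130.54°  ·
antipodal pairs: 4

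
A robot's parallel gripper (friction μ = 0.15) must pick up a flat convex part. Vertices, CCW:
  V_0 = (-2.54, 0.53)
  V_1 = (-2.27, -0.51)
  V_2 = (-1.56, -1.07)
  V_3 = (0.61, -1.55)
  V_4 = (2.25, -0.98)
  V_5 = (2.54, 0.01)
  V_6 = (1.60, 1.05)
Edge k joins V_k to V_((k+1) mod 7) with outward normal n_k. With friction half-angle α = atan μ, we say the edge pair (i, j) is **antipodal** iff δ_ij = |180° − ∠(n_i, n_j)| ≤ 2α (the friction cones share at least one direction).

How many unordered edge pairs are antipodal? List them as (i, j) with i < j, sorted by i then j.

count = 2; pairs: (1,5), (3,6)

α = atan 0.15 = 8.53°;  2α = 17.06°
n_0 = (-0.9679, -0.2513)
n_1 = (-0.6193, -0.7852)
n_2 = (-0.2160, -0.9764)
n_3 = (+0.3283, -0.9446)
n_4 = (+0.9597, -0.2811)
n_5 = (+0.7419, +0.6705)
n_6 = (-0.1246, +0.9922)
  (0,1): δ = 142.82°  ·
  (0,2): δ = 117.03°  ·
  (0,3): δ = 85.39°  ·
  (0,4): δ = 30.88°  ·
  (0,5): δ = 27.56°  ·
  (0,6): δ = 82.61°  ·
  (1,2): δ = 154.21°  ·
  (1,3): δ = 122.57°  ·
  (1,4): δ = 68.06°  ·
  (1,5): δ = 9.63°  ✓
  (1,6): δ = 45.42°  ·
  (2,3): δ = 148.36°  ·
  (2,4): δ = 93.85°  ·
  (2,5): δ = 35.42°  ·
  (2,6): δ = 19.63°  ·
  (3,4): δ = 125.49°  ·
  (3,5): δ = 67.06°  ·
  (3,6): δ = 12.01°  ✓
  (4,5): δ = 121.56°  ·
  (4,6): δ = 66.51°  ·
  (5,6): δ = 124.95°  ·
antipodal pairs: 2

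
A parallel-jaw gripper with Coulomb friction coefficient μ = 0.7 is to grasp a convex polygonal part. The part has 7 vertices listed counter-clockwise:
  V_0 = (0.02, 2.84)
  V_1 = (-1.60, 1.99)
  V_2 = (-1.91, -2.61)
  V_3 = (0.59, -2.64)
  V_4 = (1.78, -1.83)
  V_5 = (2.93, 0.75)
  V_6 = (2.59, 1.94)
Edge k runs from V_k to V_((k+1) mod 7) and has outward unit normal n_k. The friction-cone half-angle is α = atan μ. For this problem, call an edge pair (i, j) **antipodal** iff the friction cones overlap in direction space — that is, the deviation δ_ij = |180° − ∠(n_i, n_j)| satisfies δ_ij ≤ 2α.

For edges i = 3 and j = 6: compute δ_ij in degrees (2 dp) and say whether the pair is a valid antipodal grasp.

δ = 53.54°, valid

α = atan 0.7 = 34.99°;  2α = 69.98°
edge 3: e_3 = (+1.19, +0.81);  n_3 = (+0.5627, -0.8267)
edge 6: e_6 = (-2.57, +0.90);  n_6 = (+0.3305, +0.9438)
∠(n_3, n_6) = 126.46°
δ = |180° − 126.46°| = 53.54°
53.54° ≤ 2α = 69.98°  →  valid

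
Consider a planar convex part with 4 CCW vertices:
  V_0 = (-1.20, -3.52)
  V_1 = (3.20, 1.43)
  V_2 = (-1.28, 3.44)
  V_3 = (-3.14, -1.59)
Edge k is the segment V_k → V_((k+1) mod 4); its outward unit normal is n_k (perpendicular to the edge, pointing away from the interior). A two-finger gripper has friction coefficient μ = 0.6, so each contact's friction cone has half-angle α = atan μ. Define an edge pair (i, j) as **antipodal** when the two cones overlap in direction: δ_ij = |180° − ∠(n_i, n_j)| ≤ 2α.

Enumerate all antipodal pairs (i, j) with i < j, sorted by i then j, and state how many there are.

α = atan 0.6 = 30.96°;  2α = 61.93°
n_0 = (+0.7474, -0.6644)
n_1 = (+0.4093, +0.9124)
n_2 = (-0.9379, +0.3468)
n_3 = (-0.7053, -0.7089)
  (0,1): δ = 72.53°  ·
  (0,2): δ = 21.34°  ✓
  (0,3): δ = 86.78°  ·
  (1,2): δ = 86.13°  ·
  (1,3): δ = 20.69°  ✓
  (2,3): δ = 114.56°  ·
antipodal pairs: 2

count = 2; pairs: (0,2), (1,3)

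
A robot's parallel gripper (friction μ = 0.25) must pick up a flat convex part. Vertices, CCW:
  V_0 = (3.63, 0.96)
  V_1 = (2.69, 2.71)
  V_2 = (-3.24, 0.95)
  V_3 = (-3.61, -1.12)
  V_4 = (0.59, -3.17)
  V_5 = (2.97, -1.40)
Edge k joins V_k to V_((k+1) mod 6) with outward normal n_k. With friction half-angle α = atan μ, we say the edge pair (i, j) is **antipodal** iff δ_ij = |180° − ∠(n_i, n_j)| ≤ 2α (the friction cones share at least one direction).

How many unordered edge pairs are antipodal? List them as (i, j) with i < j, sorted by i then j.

α = atan 0.25 = 14.04°;  2α = 28.07°
n_0 = (+0.8810, +0.4732)
n_1 = (-0.2845, +0.9587)
n_2 = (-0.9844, +0.1760)
n_3 = (-0.4386, -0.8987)
n_4 = (+0.5968, -0.8024)
n_5 = (+0.9630, -0.2693)
  (0,1): δ = 101.71°  ·
  (0,2): δ = 38.38°  ·
  (0,3): δ = 35.74°  ·
  (0,4): δ = 98.40°  ·
  (0,5): δ = 136.13°  ·
  (1,2): δ = 116.66°  ·
  (1,3): δ = 42.55°  ·
  (1,4): δ = 20.11°  ✓
  (1,5): δ = 57.85°  ·
  (2,3): δ = 105.88°  ·
  (2,4): δ = 43.23°  ·
  (2,5): δ = 5.49°  ✓
  (3,4): δ = 117.35°  ·
  (3,5): δ = 79.61°  ·
  (4,5): δ = 142.26°  ·
antipodal pairs: 2

count = 2; pairs: (1,4), (2,5)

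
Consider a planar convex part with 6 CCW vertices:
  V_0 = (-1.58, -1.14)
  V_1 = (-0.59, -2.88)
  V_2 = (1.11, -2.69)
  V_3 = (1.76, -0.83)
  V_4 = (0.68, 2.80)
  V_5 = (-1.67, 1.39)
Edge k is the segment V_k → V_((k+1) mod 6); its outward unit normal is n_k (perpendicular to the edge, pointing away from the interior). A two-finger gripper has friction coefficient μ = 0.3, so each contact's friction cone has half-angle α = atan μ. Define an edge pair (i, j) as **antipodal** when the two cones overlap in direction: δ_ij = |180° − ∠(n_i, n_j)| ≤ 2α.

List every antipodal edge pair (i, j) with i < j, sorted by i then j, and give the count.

α = atan 0.3 = 16.70°;  2α = 33.40°
n_0 = (-0.8692, -0.4945)
n_1 = (+0.1111, -0.9938)
n_2 = (+0.9440, -0.3299)
n_3 = (+0.9585, +0.2852)
n_4 = (-0.5145, +0.8575)
n_5 = (-0.9994, -0.0356)
  (0,1): δ = 113.26°  ·
  (0,2): δ = 48.90°  ·
  (0,3): δ = 13.07°  ✓
  (0,4): δ = 91.33°  ·
  (0,5): δ = 152.40°  ·
  (1,2): δ = 115.64°  ·
  (1,3): δ = 79.81°  ·
  (1,4): δ = 24.59°  ✓
  (1,5): δ = 85.66°  ·
  (2,3): δ = 144.17°  ·
  (2,4): δ = 39.77°  ·
  (2,5): δ = 21.30°  ✓
  (3,4): δ = 75.61°  ·
  (3,5): δ = 14.53°  ✓
  (4,5): δ = 118.93°  ·
antipodal pairs: 4

count = 4; pairs: (0,3), (1,4), (2,5), (3,5)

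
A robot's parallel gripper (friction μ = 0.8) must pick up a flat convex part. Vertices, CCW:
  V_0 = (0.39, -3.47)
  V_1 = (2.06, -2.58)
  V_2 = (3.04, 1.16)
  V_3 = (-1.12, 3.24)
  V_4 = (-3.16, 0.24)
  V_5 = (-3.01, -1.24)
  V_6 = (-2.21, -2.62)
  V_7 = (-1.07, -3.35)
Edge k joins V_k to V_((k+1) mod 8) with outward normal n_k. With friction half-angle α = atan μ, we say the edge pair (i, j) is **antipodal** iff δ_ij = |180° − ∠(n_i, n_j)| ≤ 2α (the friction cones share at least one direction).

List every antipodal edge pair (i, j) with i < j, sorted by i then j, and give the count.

count = 12; pairs: (0,2), (0,3), (0,4), (1,3), (1,4), (1,5), (1,6), (2,4), (2,5), (2,6), (2,7), (3,7)

α = atan 0.8 = 38.66°;  2α = 77.32°
n_0 = (+0.4703, -0.8825)
n_1 = (+0.9673, -0.2535)
n_2 = (+0.4472, +0.8944)
n_3 = (-0.8269, +0.5623)
n_4 = (-0.9949, -0.1008)
n_5 = (-0.8651, -0.5015)
n_6 = (-0.5393, -0.8421)
n_7 = (-0.0819, -0.9966)
  (0,1): δ = 132.74°  ·
  (0,2): δ = 54.62°  ✓
  (0,3): δ = 27.73°  ✓
  (0,4): δ = 67.73°  ✓
  (0,5): δ = 92.05°  ·
  (0,6): δ = 119.31°  ·
  (0,7): δ = 147.25°  ·
  (1,2): δ = 101.88°  ·
  (1,3): δ = 19.53°  ✓
  (1,4): δ = 20.47°  ✓
  (1,5): δ = 44.78°  ✓
  (1,6): δ = 72.05°  ✓
  (1,7): δ = 99.98°  ·
  (2,3): δ = 97.65°  ·
  (2,4): δ = 57.65°  ✓
  (2,5): δ = 33.33°  ✓
  (2,6): δ = 6.07°  ✓
  (2,7): δ = 21.87°  ✓
  (3,4): δ = 140.00°  ·
  (3,5): δ = 115.68°  ·
  (3,6): δ = 88.42°  ·
  (3,7): δ = 60.48°  ✓
  (4,5): δ = 155.69°  ·
  (4,6): δ = 128.42°  ·
  (4,7): δ = 100.49°  ·
  (5,6): δ = 152.73°  ·
  (5,7): δ = 124.80°  ·
  (6,7): δ = 152.07°  ·
antipodal pairs: 12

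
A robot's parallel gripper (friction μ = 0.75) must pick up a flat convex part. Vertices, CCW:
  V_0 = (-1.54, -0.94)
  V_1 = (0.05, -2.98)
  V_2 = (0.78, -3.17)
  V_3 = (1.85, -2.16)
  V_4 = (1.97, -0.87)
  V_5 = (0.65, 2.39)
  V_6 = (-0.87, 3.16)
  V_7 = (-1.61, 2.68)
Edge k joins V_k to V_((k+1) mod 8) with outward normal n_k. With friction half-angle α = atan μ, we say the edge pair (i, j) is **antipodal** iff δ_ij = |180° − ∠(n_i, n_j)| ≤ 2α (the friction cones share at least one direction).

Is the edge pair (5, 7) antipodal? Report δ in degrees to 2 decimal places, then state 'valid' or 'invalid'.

δ = 62.03°, valid

α = atan 0.75 = 36.87°;  2α = 73.74°
edge 5: e_5 = (-1.52, +0.77);  n_5 = (+0.4519, +0.8921)
edge 7: e_7 = (+0.07, -3.62);  n_7 = (-0.9998, -0.0193)
∠(n_5, n_7) = 117.97°
δ = |180° − 117.97°| = 62.03°
62.03° ≤ 2α = 73.74°  →  valid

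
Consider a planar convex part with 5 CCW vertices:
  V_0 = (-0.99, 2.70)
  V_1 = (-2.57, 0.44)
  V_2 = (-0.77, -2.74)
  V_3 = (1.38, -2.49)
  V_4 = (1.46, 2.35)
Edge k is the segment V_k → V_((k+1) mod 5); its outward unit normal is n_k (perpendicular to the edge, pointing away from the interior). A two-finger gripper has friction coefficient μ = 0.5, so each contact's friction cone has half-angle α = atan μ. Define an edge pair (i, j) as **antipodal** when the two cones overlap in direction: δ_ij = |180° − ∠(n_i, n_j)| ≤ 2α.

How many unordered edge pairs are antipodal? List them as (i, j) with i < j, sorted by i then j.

α = atan 0.5 = 26.57°;  2α = 53.13°
n_0 = (-0.8196, +0.5730)
n_1 = (-0.8703, -0.4926)
n_2 = (+0.1155, -0.9933)
n_3 = (+0.9999, -0.0165)
n_4 = (+0.1414, +0.9899)
  (0,1): δ = 115.53°  ·
  (0,2): δ = 48.41°  ✓
  (0,3): δ = 34.01°  ✓
  (0,4): δ = 116.83°  ·
  (1,2): δ = 112.88°  ·
  (1,3): δ = 30.46°  ✓
  (1,4): δ = 52.36°  ✓
  (2,3): δ = 97.58°  ·
  (2,4): δ = 14.76°  ✓
  (3,4): δ = 97.18°  ·
antipodal pairs: 5

count = 5; pairs: (0,2), (0,3), (1,3), (1,4), (2,4)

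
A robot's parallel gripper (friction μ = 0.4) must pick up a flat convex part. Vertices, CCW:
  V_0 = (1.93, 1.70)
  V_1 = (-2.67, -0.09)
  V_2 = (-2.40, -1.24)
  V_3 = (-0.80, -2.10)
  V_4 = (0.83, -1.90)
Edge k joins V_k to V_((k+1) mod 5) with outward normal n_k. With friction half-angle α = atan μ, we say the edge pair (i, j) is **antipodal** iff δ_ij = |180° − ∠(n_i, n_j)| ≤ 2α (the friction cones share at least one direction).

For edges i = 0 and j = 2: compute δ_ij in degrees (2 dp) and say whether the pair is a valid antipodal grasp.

δ = 49.52°, invalid

α = atan 0.4 = 21.80°;  2α = 43.60°
edge 0: e_0 = (-4.60, -1.79);  n_0 = (-0.3626, +0.9319)
edge 2: e_2 = (+1.60, -0.86);  n_2 = (-0.4734, -0.8808)
∠(n_0, n_2) = 130.48°
δ = |180° − 130.48°| = 49.52°
49.52° > 2α = 43.60°  →  invalid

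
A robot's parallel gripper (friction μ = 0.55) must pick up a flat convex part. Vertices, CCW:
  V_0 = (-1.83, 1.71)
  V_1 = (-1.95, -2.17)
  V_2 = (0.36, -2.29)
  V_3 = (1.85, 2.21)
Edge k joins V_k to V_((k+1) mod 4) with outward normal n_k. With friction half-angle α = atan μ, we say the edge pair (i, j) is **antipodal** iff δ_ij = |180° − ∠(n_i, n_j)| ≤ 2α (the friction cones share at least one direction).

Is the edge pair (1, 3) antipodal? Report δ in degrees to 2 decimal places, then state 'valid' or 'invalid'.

α = atan 0.55 = 28.81°;  2α = 57.62°
edge 1: e_1 = (+2.31, -0.12);  n_1 = (-0.0519, -0.9987)
edge 3: e_3 = (-3.68, -0.50);  n_3 = (-0.1346, +0.9909)
∠(n_1, n_3) = 169.29°
δ = |180° − 169.29°| = 10.71°
10.71° ≤ 2α = 57.62°  →  valid

δ = 10.71°, valid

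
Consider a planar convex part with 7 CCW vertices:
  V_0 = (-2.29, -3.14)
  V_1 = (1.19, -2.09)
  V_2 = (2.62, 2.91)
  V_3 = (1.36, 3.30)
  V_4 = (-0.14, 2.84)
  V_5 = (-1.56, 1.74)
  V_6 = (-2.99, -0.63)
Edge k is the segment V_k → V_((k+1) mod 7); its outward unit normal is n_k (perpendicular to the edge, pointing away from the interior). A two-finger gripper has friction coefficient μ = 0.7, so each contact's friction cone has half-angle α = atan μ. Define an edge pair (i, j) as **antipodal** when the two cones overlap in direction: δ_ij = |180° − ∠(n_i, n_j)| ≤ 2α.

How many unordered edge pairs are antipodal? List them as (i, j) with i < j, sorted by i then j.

α = atan 0.7 = 34.99°;  2α = 69.98°
n_0 = (+0.2889, -0.9574)
n_1 = (+0.9615, -0.2750)
n_2 = (+0.2957, +0.9553)
n_3 = (-0.2932, +0.9561)
n_4 = (-0.6124, +0.7905)
n_5 = (-0.8562, +0.5166)
n_6 = (-0.9632, -0.2686)
  (0,1): δ = 122.75°  ·
  (0,2): δ = 33.99°  ✓
  (0,3): δ = 0.26°  ✓
  (0,4): δ = 20.97°  ✓
  (0,5): δ = 42.10°  ✓
  (0,6): δ = 88.79°  ·
  (1,2): δ = 91.24°  ·
  (1,3): δ = 56.99°  ✓
  (1,4): δ = 36.28°  ✓
  (1,5): δ = 15.15°  ✓
  (1,6): δ = 31.54°  ✓
  (2,3): δ = 145.75°  ·
  (2,4): δ = 125.04°  ·
  (2,5): δ = 103.91°  ·
  (2,6): δ = 57.22°  ✓
  (3,4): δ = 159.29°  ·
  (3,5): δ = 138.15°  ·
  (3,6): δ = 91.47°  ·
  (4,5): δ = 158.87°  ·
  (4,6): δ = 112.18°  ·
  (5,6): δ = 133.31°  ·
antipodal pairs: 9

count = 9; pairs: (0,2), (0,3), (0,4), (0,5), (1,3), (1,4), (1,5), (1,6), (2,6)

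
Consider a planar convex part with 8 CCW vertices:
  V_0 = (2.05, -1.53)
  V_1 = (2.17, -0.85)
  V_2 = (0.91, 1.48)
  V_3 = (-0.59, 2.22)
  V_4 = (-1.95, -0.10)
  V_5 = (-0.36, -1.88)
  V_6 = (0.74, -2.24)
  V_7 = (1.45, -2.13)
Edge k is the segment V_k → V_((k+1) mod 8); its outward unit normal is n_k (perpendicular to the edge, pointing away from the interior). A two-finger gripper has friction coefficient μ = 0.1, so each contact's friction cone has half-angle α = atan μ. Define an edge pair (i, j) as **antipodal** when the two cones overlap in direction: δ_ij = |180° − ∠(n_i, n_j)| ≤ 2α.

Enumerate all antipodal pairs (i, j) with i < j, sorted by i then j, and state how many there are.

count = 1; pairs: (2,5)

α = atan 0.1 = 5.71°;  2α = 11.42°
n_0 = (+0.9848, -0.1738)
n_1 = (+0.8796, +0.4757)
n_2 = (+0.4424, +0.8968)
n_3 = (-0.8627, +0.5057)
n_4 = (-0.7458, -0.6662)
n_5 = (-0.3110, -0.9504)
n_6 = (+0.1531, -0.9882)
n_7 = (+0.7071, -0.7071)
  (0,1): δ = 141.59°  ·
  (0,2): δ = 106.25°  ·
  (0,3): δ = 20.37°  ·
  (0,4): δ = 51.78°  ·
  (0,5): δ = 81.89°  ·
  (0,6): δ = 108.81°  ·
  (0,7): δ = 145.01°  ·
  (1,2): δ = 144.66°  ·
  (1,3): δ = 58.78°  ·
  (1,4): δ = 13.37°  ·
  (1,5): δ = 43.47°  ·
  (1,6): δ = 70.40°  ·
  (1,7): δ = 106.60°  ·
  (2,3): δ = 94.12°  ·
  (2,4): δ = 21.97°  ·
  (2,5): δ = 8.14°  ✓
  (2,6): δ = 35.07°  ·
  (2,7): δ = 71.26°  ·
  (3,4): δ = 107.85°  ·
  (3,5): δ = 77.74°  ·
  (3,6): δ = 50.81°  ·
  (3,7): δ = 14.62°  ·
  (4,5): δ = 149.89°  ·
  (4,6): δ = 122.97°  ·
  (4,7): δ = 86.77°  ·
  (5,6): δ = 153.07°  ·
  (5,7): δ = 116.88°  ·
  (6,7): δ = 143.81°  ·
antipodal pairs: 1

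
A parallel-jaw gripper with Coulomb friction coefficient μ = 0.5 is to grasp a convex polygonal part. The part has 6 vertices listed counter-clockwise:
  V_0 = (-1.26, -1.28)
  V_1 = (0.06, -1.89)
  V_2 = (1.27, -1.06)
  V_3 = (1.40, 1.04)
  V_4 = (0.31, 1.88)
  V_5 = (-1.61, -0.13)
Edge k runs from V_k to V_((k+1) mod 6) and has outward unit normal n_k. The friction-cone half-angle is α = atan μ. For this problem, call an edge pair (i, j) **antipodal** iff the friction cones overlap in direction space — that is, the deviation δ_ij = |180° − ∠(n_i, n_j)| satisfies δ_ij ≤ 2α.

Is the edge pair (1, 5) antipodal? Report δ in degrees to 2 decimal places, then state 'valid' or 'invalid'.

δ = 72.48°, invalid

α = atan 0.5 = 26.57°;  2α = 53.13°
edge 1: e_1 = (+1.21, +0.83);  n_1 = (+0.5657, -0.8246)
edge 5: e_5 = (+0.35, -1.15);  n_5 = (-0.9567, -0.2912)
∠(n_1, n_5) = 107.52°
δ = |180° − 107.52°| = 72.48°
72.48° > 2α = 53.13°  →  invalid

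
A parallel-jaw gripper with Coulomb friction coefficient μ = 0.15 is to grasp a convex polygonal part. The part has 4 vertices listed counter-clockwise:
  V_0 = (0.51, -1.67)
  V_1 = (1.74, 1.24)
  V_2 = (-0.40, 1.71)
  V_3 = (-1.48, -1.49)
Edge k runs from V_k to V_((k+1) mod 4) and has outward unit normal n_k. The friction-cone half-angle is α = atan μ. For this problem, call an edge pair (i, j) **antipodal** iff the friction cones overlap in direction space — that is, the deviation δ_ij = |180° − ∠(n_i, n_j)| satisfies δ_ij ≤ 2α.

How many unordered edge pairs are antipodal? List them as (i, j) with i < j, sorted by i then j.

α = atan 0.15 = 8.53°;  2α = 17.06°
n_0 = (+0.9211, -0.3893)
n_1 = (+0.2145, +0.9767)
n_2 = (-0.9475, +0.3198)
n_3 = (-0.0901, -0.9959)
  (0,1): δ = 79.47°  ·
  (0,2): δ = 4.26°  ✓
  (0,3): δ = 107.74°  ·
  (1,2): δ = 96.26°  ·
  (1,3): δ = 7.22°  ✓
  (2,3): δ = 76.52°  ·
antipodal pairs: 2

count = 2; pairs: (0,2), (1,3)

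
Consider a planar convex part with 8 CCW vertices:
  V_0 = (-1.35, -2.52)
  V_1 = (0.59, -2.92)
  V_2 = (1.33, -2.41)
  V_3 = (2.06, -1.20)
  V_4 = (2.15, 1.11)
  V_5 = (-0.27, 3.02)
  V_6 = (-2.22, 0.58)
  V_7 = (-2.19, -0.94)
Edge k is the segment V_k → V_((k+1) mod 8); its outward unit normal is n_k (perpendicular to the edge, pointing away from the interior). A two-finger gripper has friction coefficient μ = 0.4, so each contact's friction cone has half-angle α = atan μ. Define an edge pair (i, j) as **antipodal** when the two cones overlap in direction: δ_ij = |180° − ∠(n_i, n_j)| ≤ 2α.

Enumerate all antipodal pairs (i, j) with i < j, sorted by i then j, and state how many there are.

count = 8; pairs: (0,4), (1,5), (2,5), (2,6), (3,5), (3,6), (3,7), (4,7)

α = atan 0.4 = 21.80°;  2α = 43.60°
n_0 = (-0.2019, -0.9794)
n_1 = (+0.5675, -0.8234)
n_2 = (+0.8562, -0.5166)
n_3 = (+0.9992, -0.0389)
n_4 = (+0.6195, +0.7850)
n_5 = (-0.7812, +0.6243)
n_6 = (-0.9998, -0.0197)
n_7 = (-0.8830, -0.4694)
  (0,1): δ = 133.78°  ·
  (0,2): δ = 109.45°  ·
  (0,3): δ = 80.58°  ·
  (0,4): δ = 26.63°  ✓
  (0,5): δ = 63.02°  ·
  (0,6): δ = 102.78°  ·
  (0,7): δ = 129.65°  ·
  (1,2): δ = 155.68°  ·
  (1,3): δ = 126.81°  ·
  (1,4): δ = 72.86°  ·
  (1,5): δ = 16.79°  ✓
  (1,6): δ = 56.56°  ·
  (1,7): δ = 83.42°  ·
  (2,3): δ = 151.13°  ·
  (2,4): δ = 97.18°  ·
  (2,5): δ = 7.53°  ✓
  (2,6): δ = 32.23°  ✓
  (2,7): δ = 59.10°  ·
  (3,4): δ = 126.05°  ·
  (3,5): δ = 36.40°  ✓
  (3,6): δ = 3.36°  ✓
  (3,7): δ = 30.23°  ✓
  (4,5): δ = 90.35°  ·
  (4,6): δ = 50.59°  ·
  (4,7): δ = 23.72°  ✓
  (5,6): δ = 140.24°  ·
  (5,7): δ = 113.37°  ·
  (6,7): δ = 153.13°  ·
antipodal pairs: 8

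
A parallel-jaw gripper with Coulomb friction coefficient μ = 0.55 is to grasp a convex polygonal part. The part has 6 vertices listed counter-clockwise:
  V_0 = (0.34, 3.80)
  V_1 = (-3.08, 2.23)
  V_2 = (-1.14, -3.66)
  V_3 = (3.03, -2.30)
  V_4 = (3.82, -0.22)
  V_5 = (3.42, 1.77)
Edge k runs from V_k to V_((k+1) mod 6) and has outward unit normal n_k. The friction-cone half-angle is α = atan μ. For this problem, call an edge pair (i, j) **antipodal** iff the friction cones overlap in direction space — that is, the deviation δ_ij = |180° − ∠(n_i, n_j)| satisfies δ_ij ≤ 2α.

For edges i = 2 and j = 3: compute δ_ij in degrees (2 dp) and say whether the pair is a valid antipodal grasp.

δ = 128.86°, invalid

α = atan 0.55 = 28.81°;  2α = 57.62°
edge 2: e_2 = (+4.17, +1.36);  n_2 = (+0.3101, -0.9507)
edge 3: e_3 = (+0.79, +2.08);  n_3 = (+0.9348, -0.3551)
∠(n_2, n_3) = 51.14°
δ = |180° − 51.14°| = 128.86°
128.86° > 2α = 57.62°  →  invalid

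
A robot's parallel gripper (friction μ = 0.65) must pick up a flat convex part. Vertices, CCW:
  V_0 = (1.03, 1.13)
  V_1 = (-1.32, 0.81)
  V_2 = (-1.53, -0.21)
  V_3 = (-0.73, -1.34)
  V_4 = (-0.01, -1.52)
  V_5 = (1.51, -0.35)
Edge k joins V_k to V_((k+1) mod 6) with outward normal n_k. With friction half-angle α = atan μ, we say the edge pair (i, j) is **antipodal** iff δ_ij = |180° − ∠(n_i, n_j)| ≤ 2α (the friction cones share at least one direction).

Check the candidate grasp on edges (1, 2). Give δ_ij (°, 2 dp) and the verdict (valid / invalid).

δ = 133.07°, invalid

α = atan 0.65 = 33.02°;  2α = 66.05°
edge 1: e_1 = (-0.21, -1.02);  n_1 = (-0.9795, +0.2017)
edge 2: e_2 = (+0.80, -1.13);  n_2 = (-0.8162, -0.5778)
∠(n_1, n_2) = 46.93°
δ = |180° − 46.93°| = 133.07°
133.07° > 2α = 66.05°  →  invalid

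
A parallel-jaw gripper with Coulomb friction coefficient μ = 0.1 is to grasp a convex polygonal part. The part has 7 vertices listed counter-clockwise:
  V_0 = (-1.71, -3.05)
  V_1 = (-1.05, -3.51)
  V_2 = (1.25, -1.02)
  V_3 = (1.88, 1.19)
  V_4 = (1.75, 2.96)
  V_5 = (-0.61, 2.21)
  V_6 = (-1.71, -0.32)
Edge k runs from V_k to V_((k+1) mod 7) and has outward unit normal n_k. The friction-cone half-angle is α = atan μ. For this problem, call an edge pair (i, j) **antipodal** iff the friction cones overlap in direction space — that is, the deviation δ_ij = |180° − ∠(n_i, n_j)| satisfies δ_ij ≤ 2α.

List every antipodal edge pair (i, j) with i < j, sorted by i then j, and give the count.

count = 2; pairs: (2,5), (3,6)

α = atan 0.1 = 5.71°;  2α = 11.42°
n_0 = (-0.5718, -0.8204)
n_1 = (+0.7346, -0.6785)
n_2 = (+0.9617, -0.2741)
n_3 = (+0.9973, +0.0732)
n_4 = (-0.3029, +0.9530)
n_5 = (-0.9171, +0.3987)
n_6 = (-1.0000, -0.0000)
  (0,1): δ = 97.85°  ·
  (0,2): δ = 71.04°  ·
  (0,3): δ = 50.92°  ·
  (0,4): δ = 52.51°  ·
  (0,5): δ = 101.38°  ·
  (0,6): δ = 124.88°  ·
  (1,2): δ = 153.18°  ·
  (1,3): δ = 133.07°  ·
  (1,4): δ = 29.64°  ·
  (1,5): δ = 19.23°  ·
  (1,6): δ = 42.73°  ·
  (2,3): δ = 159.89°  ·
  (2,4): δ = 56.46°  ·
  (2,5): δ = 7.59°  ✓
  (2,6): δ = 15.91°  ·
  (3,4): δ = 76.57°  ·
  (3,5): δ = 27.70°  ·
  (3,6): δ = 4.20°  ✓
  (4,5): δ = 131.13°  ·
  (4,6): δ = 107.63°  ·
  (5,6): δ = 156.50°  ·
antipodal pairs: 2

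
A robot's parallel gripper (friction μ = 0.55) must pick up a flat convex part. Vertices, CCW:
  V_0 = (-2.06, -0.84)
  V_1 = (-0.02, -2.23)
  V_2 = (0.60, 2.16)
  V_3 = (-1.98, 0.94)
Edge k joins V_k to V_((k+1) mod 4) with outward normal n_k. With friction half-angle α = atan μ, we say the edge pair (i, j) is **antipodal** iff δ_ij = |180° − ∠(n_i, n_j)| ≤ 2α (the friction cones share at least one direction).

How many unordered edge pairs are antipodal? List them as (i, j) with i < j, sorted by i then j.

α = atan 0.55 = 28.81°;  2α = 57.62°
n_0 = (-0.5631, -0.8264)
n_1 = (+0.9902, -0.1398)
n_2 = (-0.4275, +0.9040)
n_3 = (-0.9990, +0.0449)
  (0,1): δ = 63.77°  ·
  (0,2): δ = 59.58°  ·
  (0,3): δ = 121.70°  ·
  (1,2): δ = 56.65°  ✓
  (1,3): δ = 5.47°  ✓
  (2,3): δ = 117.88°  ·
antipodal pairs: 2

count = 2; pairs: (1,2), (1,3)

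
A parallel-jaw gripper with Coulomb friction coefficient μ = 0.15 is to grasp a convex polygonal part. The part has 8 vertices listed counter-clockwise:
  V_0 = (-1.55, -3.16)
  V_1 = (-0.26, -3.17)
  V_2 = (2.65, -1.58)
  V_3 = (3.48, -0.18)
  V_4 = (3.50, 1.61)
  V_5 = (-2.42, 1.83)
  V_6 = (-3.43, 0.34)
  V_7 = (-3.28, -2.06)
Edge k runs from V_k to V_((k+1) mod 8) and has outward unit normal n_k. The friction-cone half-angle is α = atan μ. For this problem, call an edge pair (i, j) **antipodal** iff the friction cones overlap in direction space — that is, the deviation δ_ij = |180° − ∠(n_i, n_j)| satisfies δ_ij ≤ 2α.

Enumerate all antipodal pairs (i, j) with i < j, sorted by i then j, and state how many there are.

α = atan 0.15 = 8.53°;  2α = 17.06°
n_0 = (-0.0078, -1.0000)
n_1 = (+0.4795, -0.8775)
n_2 = (+0.8602, -0.5100)
n_3 = (+0.9999, -0.0112)
n_4 = (+0.0371, +0.9993)
n_5 = (-0.8278, +0.5611)
n_6 = (-0.9981, -0.0624)
n_7 = (-0.5366, -0.8439)
  (0,1): δ = 150.90°  ·
  (0,2): δ = 120.22°  ·
  (0,3): δ = 90.20°  ·
  (0,4): δ = 1.68°  ✓
  (0,5): δ = 56.31°  ·
  (0,6): δ = 94.02°  ·
  (0,7): δ = 147.99°  ·
  (1,2): δ = 149.31°  ·
  (1,3): δ = 119.29°  ·
  (1,4): δ = 30.78°  ·
  (1,5): δ = 27.22°  ·
  (1,6): δ = 64.92°  ·
  (1,7): δ = 118.90°  ·
  (2,3): δ = 149.98°  ·
  (2,4): δ = 61.47°  ·
  (2,5): δ = 3.47°  ✓
  (2,6): δ = 34.24°  ·
  (2,7): δ = 88.21°  ·
  (3,4): δ = 91.49°  ·
  (3,5): δ = 33.49°  ·
  (3,6): δ = 4.22°  ✓
  (3,7): δ = 58.19°  ·
  (4,5): δ = 122.00°  ·
  (4,6): δ = 84.30°  ·
  (4,7): δ = 30.32°  ·
  (5,6): δ = 142.29°  ·
  (5,7): δ = 88.32°  ·
  (6,7): δ = 126.03°  ·
antipodal pairs: 3

count = 3; pairs: (0,4), (2,5), (3,6)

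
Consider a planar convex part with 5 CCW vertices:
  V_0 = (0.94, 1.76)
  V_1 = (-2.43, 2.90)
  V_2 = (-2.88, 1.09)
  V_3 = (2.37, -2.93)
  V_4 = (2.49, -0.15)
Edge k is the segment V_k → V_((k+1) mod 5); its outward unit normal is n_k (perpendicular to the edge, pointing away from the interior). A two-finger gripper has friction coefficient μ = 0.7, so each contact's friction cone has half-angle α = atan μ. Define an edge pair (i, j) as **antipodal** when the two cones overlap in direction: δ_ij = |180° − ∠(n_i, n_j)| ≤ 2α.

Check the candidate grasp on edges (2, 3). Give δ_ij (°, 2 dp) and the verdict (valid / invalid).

α = atan 0.7 = 34.99°;  2α = 69.98°
edge 2: e_2 = (+5.25, -4.02);  n_2 = (-0.6080, -0.7940)
edge 3: e_3 = (+0.12, +2.78);  n_3 = (+0.9991, -0.0431)
∠(n_2, n_3) = 124.97°
δ = |180° − 124.97°| = 55.03°
55.03° ≤ 2α = 69.98°  →  valid

δ = 55.03°, valid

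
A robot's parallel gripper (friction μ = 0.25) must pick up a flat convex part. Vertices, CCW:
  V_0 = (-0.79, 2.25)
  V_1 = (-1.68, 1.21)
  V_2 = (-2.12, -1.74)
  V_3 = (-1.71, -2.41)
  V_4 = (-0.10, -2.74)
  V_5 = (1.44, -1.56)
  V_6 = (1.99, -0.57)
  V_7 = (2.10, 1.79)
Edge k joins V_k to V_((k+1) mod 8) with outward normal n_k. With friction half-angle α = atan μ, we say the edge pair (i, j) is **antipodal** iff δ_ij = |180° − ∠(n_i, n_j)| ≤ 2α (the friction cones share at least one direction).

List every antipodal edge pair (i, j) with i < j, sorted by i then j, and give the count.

α = atan 0.25 = 14.04°;  2α = 28.07°
n_0 = (-0.7598, +0.6502)
n_1 = (-0.9891, +0.1475)
n_2 = (-0.8530, -0.5220)
n_3 = (-0.2008, -0.9796)
n_4 = (+0.6082, -0.7938)
n_5 = (+0.8742, -0.4856)
n_6 = (+0.9989, -0.0466)
n_7 = (+0.1572, +0.9876)
  (0,1): δ = 147.93°  ·
  (0,2): δ = 107.98°  ·
  (0,3): δ = 61.03°  ·
  (0,4): δ = 11.98°  ✓
  (0,5): δ = 11.50°  ✓
  (0,6): δ = 37.89°  ·
  (0,7): δ = 121.51°  ·
  (1,2): δ = 140.05°  ·
  (1,3): δ = 93.10°  ·
  (1,4): δ = 44.06°  ·
  (1,5): δ = 20.57°  ✓
  (1,6): δ = 5.81°  ✓
  (1,7): δ = 89.44°  ·
  (2,3): δ = 133.05°  ·
  (2,4): δ = 84.00°  ·
  (2,5): δ = 60.52°  ·
  (2,6): δ = 34.13°  ·
  (2,7): δ = 49.49°  ·
  (3,4): δ = 130.96°  ·
  (3,5): δ = 107.47°  ·
  (3,6): δ = 81.09°  ·
  (3,7): δ = 2.54°  ✓
  (4,5): δ = 156.52°  ·
  (4,6): δ = 130.13°  ·
  (4,7): δ = 46.50°  ·
  (5,6): δ = 153.61°  ·
  (5,7): δ = 69.99°  ·
  (6,7): δ = 96.38°  ·
antipodal pairs: 5

count = 5; pairs: (0,4), (0,5), (1,5), (1,6), (3,7)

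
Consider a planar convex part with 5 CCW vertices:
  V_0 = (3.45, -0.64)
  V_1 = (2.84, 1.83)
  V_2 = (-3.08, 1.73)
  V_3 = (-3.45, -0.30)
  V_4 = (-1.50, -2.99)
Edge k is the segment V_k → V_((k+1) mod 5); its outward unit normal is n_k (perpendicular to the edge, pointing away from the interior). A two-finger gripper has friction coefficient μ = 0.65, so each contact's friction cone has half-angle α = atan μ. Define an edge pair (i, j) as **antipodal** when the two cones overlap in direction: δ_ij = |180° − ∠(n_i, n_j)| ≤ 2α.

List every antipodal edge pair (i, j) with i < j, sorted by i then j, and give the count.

α = atan 0.65 = 33.02°;  2α = 66.05°
n_0 = (+0.9708, +0.2398)
n_1 = (-0.0169, +0.9999)
n_2 = (-0.9838, +0.1793)
n_3 = (-0.8096, -0.5869)
n_4 = (+0.4289, -0.9034)
  (0,1): δ = 102.90°  ·
  (0,2): δ = 24.20°  ✓
  (0,3): δ = 22.07°  ✓
  (0,4): δ = 101.52°  ·
  (1,2): δ = 101.30°  ·
  (1,3): δ = 55.03°  ✓
  (1,4): δ = 24.43°  ✓
  (2,3): δ = 133.73°  ·
  (2,4): δ = 54.27°  ✓
  (3,4): δ = 100.54°  ·
antipodal pairs: 5

count = 5; pairs: (0,2), (0,3), (1,3), (1,4), (2,4)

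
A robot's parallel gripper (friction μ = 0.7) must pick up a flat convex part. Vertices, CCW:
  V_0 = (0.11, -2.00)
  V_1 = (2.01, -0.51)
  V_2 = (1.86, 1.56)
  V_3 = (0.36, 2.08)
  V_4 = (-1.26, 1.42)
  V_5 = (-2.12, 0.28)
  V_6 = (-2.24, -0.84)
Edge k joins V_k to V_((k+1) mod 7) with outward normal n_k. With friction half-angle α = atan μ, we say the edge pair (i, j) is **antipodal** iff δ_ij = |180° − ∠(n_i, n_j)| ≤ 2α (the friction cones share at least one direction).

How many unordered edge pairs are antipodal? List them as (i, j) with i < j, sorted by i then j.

count = 9; pairs: (0,2), (0,3), (0,4), (0,5), (1,4), (1,5), (1,6), (2,6), (3,6)

α = atan 0.7 = 34.99°;  2α = 69.98°
n_0 = (+0.6171, -0.7869)
n_1 = (+0.9974, +0.0723)
n_2 = (+0.3275, +0.9448)
n_3 = (-0.3773, +0.9261)
n_4 = (-0.7983, +0.6022)
n_5 = (-0.9943, +0.1065)
n_6 = (-0.4426, -0.8967)
  (0,1): δ = 123.96°  ·
  (0,2): δ = 57.22°  ✓
  (0,3): δ = 15.94°  ✓
  (0,4): δ = 14.87°  ✓
  (0,5): δ = 45.78°  ✓
  (0,6): δ = 115.62°  ·
  (1,2): δ = 113.26°  ·
  (1,3): δ = 71.98°  ·
  (1,4): δ = 41.18°  ✓
  (1,5): δ = 10.26°  ✓
  (1,6): δ = 59.58°  ✓
  (2,3): δ = 138.71°  ·
  (2,4): δ = 107.91°  ·
  (2,5): δ = 77.00°  ·
  (2,6): δ = 7.15°  ✓
  (3,4): δ = 149.20°  ·
  (3,5): δ = 118.28°  ·
  (3,6): δ = 48.44°  ✓
  (4,5): δ = 149.09°  ·
  (4,6): δ = 79.24°  ·
  (5,6): δ = 110.16°  ·
antipodal pairs: 9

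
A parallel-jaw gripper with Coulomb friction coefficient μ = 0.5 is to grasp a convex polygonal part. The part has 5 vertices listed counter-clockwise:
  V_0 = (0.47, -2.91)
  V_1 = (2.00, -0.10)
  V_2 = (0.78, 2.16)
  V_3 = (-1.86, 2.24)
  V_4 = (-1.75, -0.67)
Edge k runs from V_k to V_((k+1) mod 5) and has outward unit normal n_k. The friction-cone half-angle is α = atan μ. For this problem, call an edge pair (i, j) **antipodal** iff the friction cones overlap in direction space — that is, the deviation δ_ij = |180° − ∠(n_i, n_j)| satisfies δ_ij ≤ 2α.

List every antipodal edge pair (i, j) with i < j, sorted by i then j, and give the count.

count = 4; pairs: (0,3), (1,3), (1,4), (2,4)

α = atan 0.5 = 26.57°;  2α = 53.13°
n_0 = (+0.8783, -0.4782)
n_1 = (+0.8800, +0.4750)
n_2 = (+0.0303, +0.9995)
n_3 = (-0.9993, -0.0378)
n_4 = (-0.7103, -0.7039)
  (0,1): δ = 123.07°  ·
  (0,2): δ = 63.17°  ·
  (0,3): δ = 30.73°  ✓
  (0,4): δ = 73.31°  ·
  (1,2): δ = 120.10°  ·
  (1,3): δ = 26.20°  ✓
  (1,4): δ = 16.38°  ✓
  (2,3): δ = 86.10°  ·
  (2,4): δ = 43.52°  ✓
  (3,4): δ = 137.42°  ·
antipodal pairs: 4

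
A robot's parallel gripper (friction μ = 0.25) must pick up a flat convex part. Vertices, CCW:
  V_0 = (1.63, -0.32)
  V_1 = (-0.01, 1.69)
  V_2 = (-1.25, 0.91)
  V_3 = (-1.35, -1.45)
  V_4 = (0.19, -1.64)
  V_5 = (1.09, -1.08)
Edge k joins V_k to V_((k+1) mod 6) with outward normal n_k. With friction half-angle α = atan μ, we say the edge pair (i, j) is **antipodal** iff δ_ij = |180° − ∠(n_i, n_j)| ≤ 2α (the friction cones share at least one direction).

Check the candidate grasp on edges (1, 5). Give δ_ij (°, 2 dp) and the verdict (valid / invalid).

δ = 22.43°, valid

α = atan 0.25 = 14.04°;  2α = 28.07°
edge 1: e_1 = (-1.24, -0.78);  n_1 = (-0.5325, +0.8465)
edge 5: e_5 = (+0.54, +0.76);  n_5 = (+0.8152, -0.5792)
∠(n_1, n_5) = 157.57°
δ = |180° − 157.57°| = 22.43°
22.43° ≤ 2α = 28.07°  →  valid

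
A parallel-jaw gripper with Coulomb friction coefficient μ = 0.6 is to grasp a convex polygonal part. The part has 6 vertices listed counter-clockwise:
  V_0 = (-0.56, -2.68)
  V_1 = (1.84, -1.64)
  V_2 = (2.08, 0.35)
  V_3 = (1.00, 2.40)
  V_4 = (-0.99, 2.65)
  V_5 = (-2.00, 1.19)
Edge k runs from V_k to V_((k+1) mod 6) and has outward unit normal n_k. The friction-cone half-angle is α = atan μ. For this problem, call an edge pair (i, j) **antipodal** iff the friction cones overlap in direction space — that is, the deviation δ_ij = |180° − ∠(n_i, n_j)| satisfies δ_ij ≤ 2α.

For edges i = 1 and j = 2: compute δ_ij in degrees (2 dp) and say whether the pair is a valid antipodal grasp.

δ = 145.34°, invalid

α = atan 0.6 = 30.96°;  2α = 61.93°
edge 1: e_1 = (+0.24, +1.99);  n_1 = (+0.9928, -0.1197)
edge 2: e_2 = (-1.08, +2.05);  n_2 = (+0.8847, +0.4661)
∠(n_1, n_2) = 34.66°
δ = |180° − 34.66°| = 145.34°
145.34° > 2α = 61.93°  →  invalid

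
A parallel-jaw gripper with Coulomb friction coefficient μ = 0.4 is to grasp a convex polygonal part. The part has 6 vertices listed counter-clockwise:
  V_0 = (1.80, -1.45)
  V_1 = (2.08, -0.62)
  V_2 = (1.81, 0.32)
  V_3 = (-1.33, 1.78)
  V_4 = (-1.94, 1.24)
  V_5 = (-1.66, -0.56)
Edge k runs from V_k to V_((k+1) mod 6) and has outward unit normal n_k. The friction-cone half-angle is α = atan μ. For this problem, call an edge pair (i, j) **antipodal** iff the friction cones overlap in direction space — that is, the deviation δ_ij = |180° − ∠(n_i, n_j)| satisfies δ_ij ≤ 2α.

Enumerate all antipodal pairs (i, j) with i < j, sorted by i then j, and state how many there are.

α = atan 0.4 = 21.80°;  2α = 43.60°
n_0 = (+0.9475, -0.3197)
n_1 = (+0.9611, +0.2761)
n_2 = (+0.4216, +0.9068)
n_3 = (-0.6628, +0.7488)
n_4 = (-0.9881, -0.1537)
n_5 = (-0.2491, -0.9685)
  (0,1): δ = 145.33°  ·
  (0,2): δ = 96.30°  ·
  (0,3): δ = 29.84°  ✓
  (0,4): δ = 27.48°  ✓
  (0,5): δ = 94.22°  ·
  (1,2): δ = 130.96°  ·
  (1,3): δ = 64.51°  ·
  (1,4): δ = 7.18°  ✓
  (1,5): δ = 59.55°  ·
  (2,3): δ = 113.55°  ·
  (2,4): δ = 56.22°  ·
  (2,5): δ = 10.51°  ✓
  (3,4): δ = 122.67°  ·
  (3,5): δ = 55.94°  ·
  (4,5): δ = 113.27°  ·
antipodal pairs: 4

count = 4; pairs: (0,3), (0,4), (1,4), (2,5)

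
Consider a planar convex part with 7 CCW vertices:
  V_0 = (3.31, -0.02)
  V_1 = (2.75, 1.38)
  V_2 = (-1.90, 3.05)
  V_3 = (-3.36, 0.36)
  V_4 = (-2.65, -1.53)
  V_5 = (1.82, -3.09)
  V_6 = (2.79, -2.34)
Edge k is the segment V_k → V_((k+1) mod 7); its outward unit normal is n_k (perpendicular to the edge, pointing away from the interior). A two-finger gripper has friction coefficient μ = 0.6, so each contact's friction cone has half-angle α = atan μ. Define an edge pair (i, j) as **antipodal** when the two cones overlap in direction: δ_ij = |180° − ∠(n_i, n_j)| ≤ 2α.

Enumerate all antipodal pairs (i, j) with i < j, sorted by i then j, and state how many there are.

count = 9; pairs: (0,2), (0,3), (0,4), (1,3), (1,4), (1,5), (2,5), (2,6), (3,6)

α = atan 0.6 = 30.96°;  2α = 61.93°
n_0 = (+0.9285, +0.3714)
n_1 = (+0.3380, +0.9411)
n_2 = (-0.8789, +0.4770)
n_3 = (-0.9361, -0.3517)
n_4 = (-0.3295, -0.9442)
n_5 = (+0.6117, -0.7911)
n_6 = (+0.9758, -0.2187)
  (0,1): δ = 131.56°  ·
  (0,2): δ = 50.29°  ✓
  (0,3): δ = 1.21°  ✓
  (0,4): δ = 48.96°  ✓
  (0,5): δ = 105.91°  ·
  (0,6): δ = 145.57°  ·
  (1,2): δ = 98.74°  ·
  (1,3): δ = 49.66°  ✓
  (1,4): δ = 0.52°  ✓
  (1,5): δ = 57.47°  ✓
  (1,6): δ = 97.12°  ·
  (2,3): δ = 130.92°  ·
  (2,4): δ = 80.75°  ·
  (2,5): δ = 23.80°  ✓
  (2,6): δ = 15.86°  ✓
  (3,4): δ = 129.83°  ·
  (3,5): δ = 72.88°  ·
  (3,6): δ = 33.22°  ✓
  (4,5): δ = 123.05°  ·
  (4,6): δ = 83.39°  ·
  (5,6): δ = 140.34°  ·
antipodal pairs: 9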